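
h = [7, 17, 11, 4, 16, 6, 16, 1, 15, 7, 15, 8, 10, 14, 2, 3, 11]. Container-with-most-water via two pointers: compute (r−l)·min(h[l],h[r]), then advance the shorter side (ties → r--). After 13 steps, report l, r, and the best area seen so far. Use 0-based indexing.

l=1, r=4, best area=168

l=0 r=16: min(7,11)*16=112 best=112 *, l++
l=1 r=16: min(17,11)*15=165 best=165 *, r--
l=1 r=15: min(17,3)*14=42 best=165, r--
l=1 r=14: min(17,2)*13=26 best=165, r--
l=1 r=13: min(17,14)*12=168 best=168 *, r--
l=1 r=12: min(17,10)*11=110 best=168, r--
l=1 r=11: min(17,8)*10=80 best=168, r--
l=1 r=10: min(17,15)*9=135 best=168, r--
l=1 r=9: min(17,7)*8=56 best=168, r--
l=1 r=8: min(17,15)*7=105 best=168, r--
l=1 r=7: min(17,1)*6=6 best=168, r--
l=1 r=6: min(17,16)*5=80 best=168, r--
l=1 r=5: min(17,6)*4=24 best=168, r--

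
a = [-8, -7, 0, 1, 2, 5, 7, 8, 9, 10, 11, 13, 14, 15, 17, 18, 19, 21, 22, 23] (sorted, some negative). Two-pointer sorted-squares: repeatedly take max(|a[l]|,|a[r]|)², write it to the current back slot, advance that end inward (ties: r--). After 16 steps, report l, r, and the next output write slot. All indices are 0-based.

l=0 r=19: |-8|<=|23| out[19]=529, r--
l=0 r=18: |-8|<=|22| out[18]=484, r--
l=0 r=17: |-8|<=|21| out[17]=441, r--
l=0 r=16: |-8|<=|19| out[16]=361, r--
l=0 r=15: |-8|<=|18| out[15]=324, r--
l=0 r=14: |-8|<=|17| out[14]=289, r--
l=0 r=13: |-8|<=|15| out[13]=225, r--
l=0 r=12: |-8|<=|14| out[12]=196, r--
l=0 r=11: |-8|<=|13| out[11]=169, r--
l=0 r=10: |-8|<=|11| out[10]=121, r--
l=0 r=9: |-8|<=|10| out[9]=100, r--
l=0 r=8: |-8|<=|9| out[8]=81, r--
l=0 r=7: |-8|<=|8| out[7]=64, r--
l=0 r=6: |-8|>|7| out[6]=64, l++
l=1 r=6: |-7|<=|7| out[5]=49, r--
l=1 r=5: |-7|>|5| out[4]=49, l++

l=2, r=5, next write slot=3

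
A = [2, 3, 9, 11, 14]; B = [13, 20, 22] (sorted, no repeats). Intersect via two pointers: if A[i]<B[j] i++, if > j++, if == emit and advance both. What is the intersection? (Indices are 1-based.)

intersection = []

[i=1,j=1] 2<13 → i++
[i=2,j=1] 3<13 → i++
[i=3,j=1] 9<13 → i++
[i=4,j=1] 11<13 → i++
[i=5,j=1] 14>13 → j++
[i=5,j=2] 14<20 → i++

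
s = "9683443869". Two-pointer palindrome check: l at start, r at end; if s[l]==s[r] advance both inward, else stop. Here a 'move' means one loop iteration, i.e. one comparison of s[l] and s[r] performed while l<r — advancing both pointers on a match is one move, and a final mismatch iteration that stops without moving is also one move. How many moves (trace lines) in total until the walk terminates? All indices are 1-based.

[1,10] '9'=='9' → l++,r--
[2,9] '6'=='6' → l++,r--
[3,8] '8'=='8' → l++,r--
[4,7] '3'=='3' → l++,r--
[5,6] '4'=='4' → l++,r--

5 moves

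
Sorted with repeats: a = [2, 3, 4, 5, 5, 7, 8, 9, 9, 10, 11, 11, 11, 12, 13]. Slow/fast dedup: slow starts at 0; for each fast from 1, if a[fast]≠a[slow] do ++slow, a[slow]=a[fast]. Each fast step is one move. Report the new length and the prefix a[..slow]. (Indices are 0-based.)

(s=0,f=1) a[fast]=3≠a[slow]=2 write a[1]=3 → slow++,fast++
(s=1,f=2) a[fast]=4≠a[slow]=3 write a[2]=4 → slow++,fast++
(s=2,f=3) a[fast]=5≠a[slow]=4 write a[3]=5 → slow++,fast++
(s=3,f=4) a[fast]=5=a[slow] dup → fast++
(s=3,f=5) a[fast]=7≠a[slow]=5 write a[4]=7 → slow++,fast++
(s=4,f=6) a[fast]=8≠a[slow]=7 write a[5]=8 → slow++,fast++
(s=5,f=7) a[fast]=9≠a[slow]=8 write a[6]=9 → slow++,fast++
(s=6,f=8) a[fast]=9=a[slow] dup → fast++
(s=6,f=9) a[fast]=10≠a[slow]=9 write a[7]=10 → slow++,fast++
(s=7,f=10) a[fast]=11≠a[slow]=10 write a[8]=11 → slow++,fast++
(s=8,f=11) a[fast]=11=a[slow] dup → fast++
(s=8,f=12) a[fast]=11=a[slow] dup → fast++
(s=8,f=13) a[fast]=12≠a[slow]=11 write a[9]=12 → slow++,fast++
(s=9,f=14) a[fast]=13≠a[slow]=12 write a[10]=13 → slow++,fast++

length 11; prefix = [2, 3, 4, 5, 7, 8, 9, 10, 11, 12, 13]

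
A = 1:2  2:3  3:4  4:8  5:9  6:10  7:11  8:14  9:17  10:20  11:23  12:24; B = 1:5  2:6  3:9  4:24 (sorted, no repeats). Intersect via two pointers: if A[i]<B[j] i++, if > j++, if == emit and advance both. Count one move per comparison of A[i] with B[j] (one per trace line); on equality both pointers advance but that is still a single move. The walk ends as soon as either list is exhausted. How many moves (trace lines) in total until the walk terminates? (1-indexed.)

14 moves

[i=1,j=1] 2<5 → i++
[i=2,j=1] 3<5 → i++
[i=3,j=1] 4<5 → i++
[i=4,j=1] 8>5 → j++
[i=4,j=2] 8>6 → j++
[i=4,j=3] 8<9 → i++
[i=5,j=3] 9==9 emit → i++,j++
[i=6,j=4] 10<24 → i++
[i=7,j=4] 11<24 → i++
[i=8,j=4] 14<24 → i++
[i=9,j=4] 17<24 → i++
[i=10,j=4] 20<24 → i++
[i=11,j=4] 23<24 → i++
[i=12,j=4] 24==24 emit → i++,j++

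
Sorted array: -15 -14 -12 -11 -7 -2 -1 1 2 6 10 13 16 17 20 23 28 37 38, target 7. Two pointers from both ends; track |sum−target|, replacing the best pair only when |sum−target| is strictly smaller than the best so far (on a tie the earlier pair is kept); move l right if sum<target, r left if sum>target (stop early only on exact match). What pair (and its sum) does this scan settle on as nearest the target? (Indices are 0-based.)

pair (1, 6) with sum 7 (|Δ|=0)

[0,18] -15+38=23 d=16 * → r--
[0,17] -15+37=22 d=15 * → r--
[0,16] -15+28=13 d=6 * → r--
[0,15] -15+23=8 d=1 * → r--
[0,14] -15+20=5 d=2 → l++
[1,14] -14+20=6 d=1 → l++
[2,14] -12+20=8 d=1 → r--
[2,13] -12+17=5 d=2 → l++
[3,13] -11+17=6 d=1 → l++
[4,13] -7+17=10 d=3 → r--
[4,12] -7+16=9 d=2 → r--
[4,11] -7+13=6 d=1 → l++
[5,11] -2+13=11 d=4 → r--
[5,10] -2+10=8 d=1 → r--
[5,9] -2+6=4 d=3 → l++
[6,9] -1+6=5 d=2 → l++
[7,9] 1+6=7 d=0 * → stop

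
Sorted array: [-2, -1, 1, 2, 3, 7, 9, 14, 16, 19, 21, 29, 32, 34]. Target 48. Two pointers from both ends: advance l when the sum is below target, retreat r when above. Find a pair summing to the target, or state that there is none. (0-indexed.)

[0,13] -2+34=32 <48 → l++
[1,13] -1+34=33 <48 → l++
[2,13] 1+34=35 <48 → l++
[3,13] 2+34=36 <48 → l++
[4,13] 3+34=37 <48 → l++
[5,13] 7+34=41 <48 → l++
[6,13] 9+34=43 <48 → l++
[7,13] 14+34=48 → found

(14, 34)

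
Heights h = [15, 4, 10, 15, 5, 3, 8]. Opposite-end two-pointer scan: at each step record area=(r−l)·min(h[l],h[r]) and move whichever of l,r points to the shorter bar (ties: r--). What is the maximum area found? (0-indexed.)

max area = 48

l=0 r=6: min(15,8)*6=48 best=48 *, r--
l=0 r=5: min(15,3)*5=15 best=48, r--
l=0 r=4: min(15,5)*4=20 best=48, r--
l=0 r=3: min(15,15)*3=45 best=48, r--
l=0 r=2: min(15,10)*2=20 best=48, r--
l=0 r=1: min(15,4)*1=4 best=48, r--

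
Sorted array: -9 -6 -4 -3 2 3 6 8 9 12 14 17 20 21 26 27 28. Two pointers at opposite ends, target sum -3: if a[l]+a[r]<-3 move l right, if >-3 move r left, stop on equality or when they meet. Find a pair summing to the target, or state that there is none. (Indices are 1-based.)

l=1 r=17: -9+28=19 >-3, r--
l=1 r=16: -9+27=18 >-3, r--
l=1 r=15: -9+26=17 >-3, r--
l=1 r=14: -9+21=12 >-3, r--
l=1 r=13: -9+20=11 >-3, r--
l=1 r=12: -9+17=8 >-3, r--
l=1 r=11: -9+14=5 >-3, r--
l=1 r=10: -9+12=3 >-3, r--
l=1 r=9: -9+9=0 >-3, r--
l=1 r=8: -9+8=-1 >-3, r--
l=1 r=7: -9+6=-3, found

(-9, 6)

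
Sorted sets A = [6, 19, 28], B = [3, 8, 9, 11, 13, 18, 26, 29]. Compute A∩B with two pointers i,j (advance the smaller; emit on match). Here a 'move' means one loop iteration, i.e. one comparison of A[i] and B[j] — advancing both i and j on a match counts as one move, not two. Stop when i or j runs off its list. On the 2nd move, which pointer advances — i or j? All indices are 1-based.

[i=1,j=1] 6>3 → j++
[i=1,j=2] 6<8 → i++

i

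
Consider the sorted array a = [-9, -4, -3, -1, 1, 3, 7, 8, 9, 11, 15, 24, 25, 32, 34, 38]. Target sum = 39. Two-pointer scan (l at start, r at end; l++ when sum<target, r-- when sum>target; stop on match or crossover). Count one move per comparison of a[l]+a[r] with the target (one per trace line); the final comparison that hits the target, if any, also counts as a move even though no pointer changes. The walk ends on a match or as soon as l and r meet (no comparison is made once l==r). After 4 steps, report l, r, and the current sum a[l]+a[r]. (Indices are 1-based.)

l=1 r=16: -9+38=29 <39, l++
l=2 r=16: -4+38=34 <39, l++
l=3 r=16: -3+38=35 <39, l++
l=4 r=16: -1+38=37 <39, l++

l=5, r=16, sum=39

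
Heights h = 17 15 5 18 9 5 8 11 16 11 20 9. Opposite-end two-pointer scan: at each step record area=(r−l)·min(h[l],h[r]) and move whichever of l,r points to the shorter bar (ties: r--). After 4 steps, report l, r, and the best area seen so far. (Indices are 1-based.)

l=1 r=12: min(17,9)*11=99 best=99 *, r--
l=1 r=11: min(17,20)*10=170 best=170 *, l++
l=2 r=11: min(15,20)*9=135 best=170, l++
l=3 r=11: min(5,20)*8=40 best=170, l++

l=4, r=11, best area=170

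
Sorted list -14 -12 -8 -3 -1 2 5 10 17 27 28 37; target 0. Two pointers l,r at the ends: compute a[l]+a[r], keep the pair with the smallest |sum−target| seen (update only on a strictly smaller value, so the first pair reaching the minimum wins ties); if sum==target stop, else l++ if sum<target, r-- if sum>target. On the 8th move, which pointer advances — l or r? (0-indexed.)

l

l=0 r=11: -14+37=23 d=23 *, r--
l=0 r=10: -14+28=14 d=14 *, r--
l=0 r=9: -14+27=13 d=13 *, r--
l=0 r=8: -14+17=3 d=3 *, r--
l=0 r=7: -14+10=-4 d=4, l++
l=1 r=7: -12+10=-2 d=2 *, l++
l=2 r=7: -8+10=2 d=2, r--
l=2 r=6: -8+5=-3 d=3, l++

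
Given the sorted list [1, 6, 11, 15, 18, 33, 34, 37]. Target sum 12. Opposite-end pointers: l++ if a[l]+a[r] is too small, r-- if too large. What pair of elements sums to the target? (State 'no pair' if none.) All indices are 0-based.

[0,7] 1+37=38 >12 → r--
[0,6] 1+34=35 >12 → r--
[0,5] 1+33=34 >12 → r--
[0,4] 1+18=19 >12 → r--
[0,3] 1+15=16 >12 → r--
[0,2] 1+11=12 → found

(1, 11)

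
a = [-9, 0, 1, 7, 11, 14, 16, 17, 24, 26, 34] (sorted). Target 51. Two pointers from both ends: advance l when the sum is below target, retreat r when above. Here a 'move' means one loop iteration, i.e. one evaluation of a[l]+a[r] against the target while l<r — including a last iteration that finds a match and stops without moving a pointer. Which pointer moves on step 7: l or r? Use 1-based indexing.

[1,11] -9+34=25 <51 → l++
[2,11] 0+34=34 <51 → l++
[3,11] 1+34=35 <51 → l++
[4,11] 7+34=41 <51 → l++
[5,11] 11+34=45 <51 → l++
[6,11] 14+34=48 <51 → l++
[7,11] 16+34=50 <51 → l++

l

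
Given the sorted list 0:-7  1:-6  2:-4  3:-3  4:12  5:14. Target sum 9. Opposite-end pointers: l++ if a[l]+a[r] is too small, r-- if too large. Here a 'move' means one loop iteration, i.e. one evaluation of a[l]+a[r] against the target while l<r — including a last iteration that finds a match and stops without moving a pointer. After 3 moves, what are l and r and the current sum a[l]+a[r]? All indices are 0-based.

l=0 r=5: -7+14=7 <9, l++
l=1 r=5: -6+14=8 <9, l++
l=2 r=5: -4+14=10 >9, r--

l=2, r=4, sum=8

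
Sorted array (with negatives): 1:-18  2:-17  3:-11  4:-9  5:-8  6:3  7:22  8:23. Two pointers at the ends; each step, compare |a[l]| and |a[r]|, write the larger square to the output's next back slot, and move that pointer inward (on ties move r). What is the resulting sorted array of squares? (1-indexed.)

[9, 64, 81, 121, 289, 324, 484, 529]

l=1 r=8: |-18|<=|23| out[8]=529, r--
l=1 r=7: |-18|<=|22| out[7]=484, r--
l=1 r=6: |-18|>|3| out[6]=324, l++
l=2 r=6: |-17|>|3| out[5]=289, l++
l=3 r=6: |-11|>|3| out[4]=121, l++
l=4 r=6: |-9|>|3| out[3]=81, l++
l=5 r=6: |-8|>|3| out[2]=64, l++
l=6 r=6: |3|<=|3| out[1]=9, r--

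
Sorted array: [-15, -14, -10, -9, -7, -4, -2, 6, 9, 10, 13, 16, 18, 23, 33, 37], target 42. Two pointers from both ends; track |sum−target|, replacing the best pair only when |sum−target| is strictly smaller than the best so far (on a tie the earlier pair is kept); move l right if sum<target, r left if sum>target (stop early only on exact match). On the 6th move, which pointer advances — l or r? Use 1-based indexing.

[1,16] -15+37=22 d=20 * → l++
[2,16] -14+37=23 d=19 * → l++
[3,16] -10+37=27 d=15 * → l++
[4,16] -9+37=28 d=14 * → l++
[5,16] -7+37=30 d=12 * → l++
[6,16] -4+37=33 d=9 * → l++

l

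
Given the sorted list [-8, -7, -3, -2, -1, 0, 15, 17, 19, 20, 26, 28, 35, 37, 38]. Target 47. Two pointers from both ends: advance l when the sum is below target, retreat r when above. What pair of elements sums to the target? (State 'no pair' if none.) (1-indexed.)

[1,15] -8+38=30 <47 → l++
[2,15] -7+38=31 <47 → l++
[3,15] -3+38=35 <47 → l++
[4,15] -2+38=36 <47 → l++
[5,15] -1+38=37 <47 → l++
[6,15] 0+38=38 <47 → l++
[7,15] 15+38=53 >47 → r--
[7,14] 15+37=52 >47 → r--
[7,13] 15+35=50 >47 → r--
[7,12] 15+28=43 <47 → l++
[8,12] 17+28=45 <47 → l++
[9,12] 19+28=47 → found

(19, 28)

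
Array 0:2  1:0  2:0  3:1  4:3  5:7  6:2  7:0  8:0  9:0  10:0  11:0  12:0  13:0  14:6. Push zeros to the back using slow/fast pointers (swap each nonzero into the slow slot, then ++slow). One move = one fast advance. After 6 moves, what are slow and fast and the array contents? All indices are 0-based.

slow=4, fast=6, a=[2, 1, 3, 7, 0, 0, 2, 0, 0, 0, 0, 0, 0, 0, 6]

slow=0 fast=0: a[fast]=2≠0 swap→a[0]=2, slow++,fast++
slow=1 fast=1: a[fast]=0, fast++
slow=1 fast=2: a[fast]=0, fast++
slow=1 fast=3: a[fast]=1≠0 swap→a[1]=1, slow++,fast++
slow=2 fast=4: a[fast]=3≠0 swap→a[2]=3, slow++,fast++
slow=3 fast=5: a[fast]=7≠0 swap→a[3]=7, slow++,fast++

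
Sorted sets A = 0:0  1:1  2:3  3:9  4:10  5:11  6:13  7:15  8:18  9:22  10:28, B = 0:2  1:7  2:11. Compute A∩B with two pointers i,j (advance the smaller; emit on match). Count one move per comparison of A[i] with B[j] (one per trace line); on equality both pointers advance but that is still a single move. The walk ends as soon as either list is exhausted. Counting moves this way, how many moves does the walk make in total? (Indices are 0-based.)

i=0 j=0: 0<2, i++
i=1 j=0: 1<2, i++
i=2 j=0: 3>2, j++
i=2 j=1: 3<7, i++
i=3 j=1: 9>7, j++
i=3 j=2: 9<11, i++
i=4 j=2: 10<11, i++
i=5 j=2: 11==11 emit, i++,j++

8 moves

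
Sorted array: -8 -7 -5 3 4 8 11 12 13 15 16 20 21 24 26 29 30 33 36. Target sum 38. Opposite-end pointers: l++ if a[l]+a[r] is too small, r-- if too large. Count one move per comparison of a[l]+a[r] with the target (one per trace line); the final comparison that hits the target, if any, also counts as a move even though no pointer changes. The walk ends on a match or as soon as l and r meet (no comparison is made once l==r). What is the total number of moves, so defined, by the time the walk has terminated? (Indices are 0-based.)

[0,18] -8+36=28 <38 → l++
[1,18] -7+36=29 <38 → l++
[2,18] -5+36=31 <38 → l++
[3,18] 3+36=39 >38 → r--
[3,17] 3+33=36 <38 → l++
[4,17] 4+33=37 <38 → l++
[5,17] 8+33=41 >38 → r--
[5,16] 8+30=38 → found

8 moves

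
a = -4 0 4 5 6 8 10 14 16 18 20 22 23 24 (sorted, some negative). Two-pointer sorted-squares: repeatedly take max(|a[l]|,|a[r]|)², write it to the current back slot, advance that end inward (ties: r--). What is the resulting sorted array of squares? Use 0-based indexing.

l=0 r=13: |-4|<=|24| out[13]=576, r--
l=0 r=12: |-4|<=|23| out[12]=529, r--
l=0 r=11: |-4|<=|22| out[11]=484, r--
l=0 r=10: |-4|<=|20| out[10]=400, r--
l=0 r=9: |-4|<=|18| out[9]=324, r--
l=0 r=8: |-4|<=|16| out[8]=256, r--
l=0 r=7: |-4|<=|14| out[7]=196, r--
l=0 r=6: |-4|<=|10| out[6]=100, r--
l=0 r=5: |-4|<=|8| out[5]=64, r--
l=0 r=4: |-4|<=|6| out[4]=36, r--
l=0 r=3: |-4|<=|5| out[3]=25, r--
l=0 r=2: |-4|<=|4| out[2]=16, r--
l=0 r=1: |-4|>|0| out[1]=16, l++
l=1 r=1: |0|<=|0| out[0]=0, r--

[0, 16, 16, 25, 36, 64, 100, 196, 256, 324, 400, 484, 529, 576]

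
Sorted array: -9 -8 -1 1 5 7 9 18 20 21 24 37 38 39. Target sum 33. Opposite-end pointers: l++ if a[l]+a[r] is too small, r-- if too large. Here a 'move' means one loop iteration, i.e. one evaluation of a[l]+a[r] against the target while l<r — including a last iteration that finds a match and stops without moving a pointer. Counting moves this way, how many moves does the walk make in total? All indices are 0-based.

10 moves

[0,13] -9+39=30 <33 → l++
[1,13] -8+39=31 <33 → l++
[2,13] -1+39=38 >33 → r--
[2,12] -1+38=37 >33 → r--
[2,11] -1+37=36 >33 → r--
[2,10] -1+24=23 <33 → l++
[3,10] 1+24=25 <33 → l++
[4,10] 5+24=29 <33 → l++
[5,10] 7+24=31 <33 → l++
[6,10] 9+24=33 → found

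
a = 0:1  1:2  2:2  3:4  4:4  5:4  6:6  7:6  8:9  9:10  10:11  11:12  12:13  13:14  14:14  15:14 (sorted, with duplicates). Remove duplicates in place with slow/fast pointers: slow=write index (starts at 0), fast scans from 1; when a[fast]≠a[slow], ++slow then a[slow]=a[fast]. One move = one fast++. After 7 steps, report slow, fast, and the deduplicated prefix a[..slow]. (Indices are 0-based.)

slow=3, fast=8, prefix=[1, 2, 4, 6]

slow=0 fast=1: a[fast]=2≠a[slow]=1 write a[1]=2, slow++,fast++
slow=1 fast=2: a[fast]=2=a[slow] dup, fast++
slow=1 fast=3: a[fast]=4≠a[slow]=2 write a[2]=4, slow++,fast++
slow=2 fast=4: a[fast]=4=a[slow] dup, fast++
slow=2 fast=5: a[fast]=4=a[slow] dup, fast++
slow=2 fast=6: a[fast]=6≠a[slow]=4 write a[3]=6, slow++,fast++
slow=3 fast=7: a[fast]=6=a[slow] dup, fast++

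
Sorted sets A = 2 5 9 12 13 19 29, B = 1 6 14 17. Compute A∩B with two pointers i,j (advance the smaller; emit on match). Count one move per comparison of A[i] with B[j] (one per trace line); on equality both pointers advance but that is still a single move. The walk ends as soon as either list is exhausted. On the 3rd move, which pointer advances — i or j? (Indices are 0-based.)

i=0 j=0: 2>1, j++
i=0 j=1: 2<6, i++
i=1 j=1: 5<6, i++

i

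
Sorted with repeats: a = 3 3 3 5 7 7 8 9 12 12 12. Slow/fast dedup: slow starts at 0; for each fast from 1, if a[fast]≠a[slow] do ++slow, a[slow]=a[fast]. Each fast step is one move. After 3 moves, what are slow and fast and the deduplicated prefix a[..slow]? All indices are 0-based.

slow=1, fast=4, prefix=[3, 5]

(s=0,f=1) a[fast]=3=a[slow] dup → fast++
(s=0,f=2) a[fast]=3=a[slow] dup → fast++
(s=0,f=3) a[fast]=5≠a[slow]=3 write a[1]=5 → slow++,fast++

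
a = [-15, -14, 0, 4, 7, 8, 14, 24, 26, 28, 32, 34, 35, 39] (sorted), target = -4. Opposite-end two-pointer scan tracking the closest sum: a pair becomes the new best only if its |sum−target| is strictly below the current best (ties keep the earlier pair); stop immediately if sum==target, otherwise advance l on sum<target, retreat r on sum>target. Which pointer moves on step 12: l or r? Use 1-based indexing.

[1,14] -15+39=24 d=28 * → r--
[1,13] -15+35=20 d=24 * → r--
[1,12] -15+34=19 d=23 * → r--
[1,11] -15+32=17 d=21 * → r--
[1,10] -15+28=13 d=17 * → r--
[1,9] -15+26=11 d=15 * → r--
[1,8] -15+24=9 d=13 * → r--
[1,7] -15+14=-1 d=3 * → r--
[1,6] -15+8=-7 d=3 → l++
[2,6] -14+8=-6 d=2 * → l++
[3,6] 0+8=8 d=12 → r--
[3,5] 0+7=7 d=11 → r--

r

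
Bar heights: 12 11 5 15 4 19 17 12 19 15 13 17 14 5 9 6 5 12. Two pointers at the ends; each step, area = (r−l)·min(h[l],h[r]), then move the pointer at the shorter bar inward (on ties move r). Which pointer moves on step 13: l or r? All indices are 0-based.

[0,17] min(12,12)*17=204 best=204 * → r--
[0,16] min(12,5)*16=80 best=204 → r--
[0,15] min(12,6)*15=90 best=204 → r--
[0,14] min(12,9)*14=126 best=204 → r--
[0,13] min(12,5)*13=65 best=204 → r--
[0,12] min(12,14)*12=144 best=204 → l++
[1,12] min(11,14)*11=121 best=204 → l++
[2,12] min(5,14)*10=50 best=204 → l++
[3,12] min(15,14)*9=126 best=204 → r--
[3,11] min(15,17)*8=120 best=204 → l++
[4,11] min(4,17)*7=28 best=204 → l++
[5,11] min(19,17)*6=102 best=204 → r--
[5,10] min(19,13)*5=65 best=204 → r--

r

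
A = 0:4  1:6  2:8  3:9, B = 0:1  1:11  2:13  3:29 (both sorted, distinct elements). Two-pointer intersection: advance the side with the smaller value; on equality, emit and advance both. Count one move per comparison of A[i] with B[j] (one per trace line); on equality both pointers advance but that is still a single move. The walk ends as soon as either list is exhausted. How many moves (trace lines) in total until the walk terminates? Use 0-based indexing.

[i=0,j=0] 4>1 → j++
[i=0,j=1] 4<11 → i++
[i=1,j=1] 6<11 → i++
[i=2,j=1] 8<11 → i++
[i=3,j=1] 9<11 → i++

5 moves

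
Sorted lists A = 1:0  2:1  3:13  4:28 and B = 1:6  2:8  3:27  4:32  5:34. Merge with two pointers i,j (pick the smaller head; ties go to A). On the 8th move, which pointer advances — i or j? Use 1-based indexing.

j

i=1 j=1: A[i]=0<=B[j]=6 take 0, i++
i=2 j=1: A[i]=1<=B[j]=6 take 1, i++
i=3 j=1: A[i]=13>B[j]=6 take 6, j++
i=3 j=2: A[i]=13>B[j]=8 take 8, j++
i=3 j=3: A[i]=13<=B[j]=27 take 13, i++
i=4 j=3: A[i]=28>B[j]=27 take 27, j++
i=4 j=4: A[i]=28<=B[j]=32 take 28, i++
i=5 j=4: A done, take B[j]=32, j++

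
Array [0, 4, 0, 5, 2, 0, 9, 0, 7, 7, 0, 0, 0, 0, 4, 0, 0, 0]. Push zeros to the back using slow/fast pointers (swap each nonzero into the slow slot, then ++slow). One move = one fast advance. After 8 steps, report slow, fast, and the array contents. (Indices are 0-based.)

(s=0,f=0) a[fast]=0 → fast++
(s=0,f=1) a[fast]=4≠0 swap→a[0]=4 → slow++,fast++
(s=1,f=2) a[fast]=0 → fast++
(s=1,f=3) a[fast]=5≠0 swap→a[1]=5 → slow++,fast++
(s=2,f=4) a[fast]=2≠0 swap→a[2]=2 → slow++,fast++
(s=3,f=5) a[fast]=0 → fast++
(s=3,f=6) a[fast]=9≠0 swap→a[3]=9 → slow++,fast++
(s=4,f=7) a[fast]=0 → fast++

slow=4, fast=8, a=[4, 5, 2, 9, 0, 0, 0, 0, 7, 7, 0, 0, 0, 0, 4, 0, 0, 0]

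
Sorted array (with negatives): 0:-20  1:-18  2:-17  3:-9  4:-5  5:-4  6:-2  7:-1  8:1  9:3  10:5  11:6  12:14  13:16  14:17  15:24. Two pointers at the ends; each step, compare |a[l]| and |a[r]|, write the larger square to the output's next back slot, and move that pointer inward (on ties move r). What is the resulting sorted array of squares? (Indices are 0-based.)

l=0 r=15: |-20|<=|24| out[15]=576, r--
l=0 r=14: |-20|>|17| out[14]=400, l++
l=1 r=14: |-18|>|17| out[13]=324, l++
l=2 r=14: |-17|<=|17| out[12]=289, r--
l=2 r=13: |-17|>|16| out[11]=289, l++
l=3 r=13: |-9|<=|16| out[10]=256, r--
l=3 r=12: |-9|<=|14| out[9]=196, r--
l=3 r=11: |-9|>|6| out[8]=81, l++
l=4 r=11: |-5|<=|6| out[7]=36, r--
l=4 r=10: |-5|<=|5| out[6]=25, r--
l=4 r=9: |-5|>|3| out[5]=25, l++
l=5 r=9: |-4|>|3| out[4]=16, l++
l=6 r=9: |-2|<=|3| out[3]=9, r--
l=6 r=8: |-2|>|1| out[2]=4, l++
l=7 r=8: |-1|<=|1| out[1]=1, r--
l=7 r=7: |-1|<=|-1| out[0]=1, r--

[1, 1, 4, 9, 16, 25, 25, 36, 81, 196, 256, 289, 289, 324, 400, 576]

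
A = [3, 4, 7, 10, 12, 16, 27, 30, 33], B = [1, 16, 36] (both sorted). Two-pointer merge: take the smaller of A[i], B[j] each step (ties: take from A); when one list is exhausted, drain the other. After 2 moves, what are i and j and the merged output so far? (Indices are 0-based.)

i=1, j=1, merged so far=[1, 3]

[i=0,j=0] A[i]=3>B[j]=1 take 1 → j++
[i=0,j=1] A[i]=3<=B[j]=16 take 3 → i++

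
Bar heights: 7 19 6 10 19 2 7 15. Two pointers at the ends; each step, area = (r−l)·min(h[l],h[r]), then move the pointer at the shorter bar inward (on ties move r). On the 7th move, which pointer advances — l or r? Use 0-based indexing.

r

l=0 r=7: min(7,15)*7=49 best=49 *, l++
l=1 r=7: min(19,15)*6=90 best=90 *, r--
l=1 r=6: min(19,7)*5=35 best=90, r--
l=1 r=5: min(19,2)*4=8 best=90, r--
l=1 r=4: min(19,19)*3=57 best=90, r--
l=1 r=3: min(19,10)*2=20 best=90, r--
l=1 r=2: min(19,6)*1=6 best=90, r--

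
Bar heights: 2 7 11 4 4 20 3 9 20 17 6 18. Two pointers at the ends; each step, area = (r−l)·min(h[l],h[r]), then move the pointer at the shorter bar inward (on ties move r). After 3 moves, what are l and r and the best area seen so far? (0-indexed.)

[0,11] min(2,18)*11=22 best=22 * → l++
[1,11] min(7,18)*10=70 best=70 * → l++
[2,11] min(11,18)*9=99 best=99 * → l++

l=3, r=11, best area=99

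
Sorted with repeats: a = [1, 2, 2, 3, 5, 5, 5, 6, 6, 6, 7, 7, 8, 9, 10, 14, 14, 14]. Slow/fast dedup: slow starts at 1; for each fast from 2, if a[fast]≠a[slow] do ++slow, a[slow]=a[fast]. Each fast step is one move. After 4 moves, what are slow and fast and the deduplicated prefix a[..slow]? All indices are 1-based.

slow=4, fast=6, prefix=[1, 2, 3, 5]

slow=1 fast=2: a[fast]=2≠a[slow]=1 write a[2]=2, slow++,fast++
slow=2 fast=3: a[fast]=2=a[slow] dup, fast++
slow=2 fast=4: a[fast]=3≠a[slow]=2 write a[3]=3, slow++,fast++
slow=3 fast=5: a[fast]=5≠a[slow]=3 write a[4]=5, slow++,fast++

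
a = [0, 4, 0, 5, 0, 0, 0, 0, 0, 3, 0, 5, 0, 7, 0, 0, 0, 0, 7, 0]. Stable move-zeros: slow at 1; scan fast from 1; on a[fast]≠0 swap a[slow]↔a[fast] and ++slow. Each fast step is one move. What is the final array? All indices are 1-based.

slow=1 fast=1: a[fast]=0, fast++
slow=1 fast=2: a[fast]=4≠0 swap→a[1]=4, slow++,fast++
slow=2 fast=3: a[fast]=0, fast++
slow=2 fast=4: a[fast]=5≠0 swap→a[2]=5, slow++,fast++
slow=3 fast=5: a[fast]=0, fast++
slow=3 fast=6: a[fast]=0, fast++
slow=3 fast=7: a[fast]=0, fast++
slow=3 fast=8: a[fast]=0, fast++
slow=3 fast=9: a[fast]=0, fast++
slow=3 fast=10: a[fast]=3≠0 swap→a[3]=3, slow++,fast++
slow=4 fast=11: a[fast]=0, fast++
slow=4 fast=12: a[fast]=5≠0 swap→a[4]=5, slow++,fast++
slow=5 fast=13: a[fast]=0, fast++
slow=5 fast=14: a[fast]=7≠0 swap→a[5]=7, slow++,fast++
slow=6 fast=15: a[fast]=0, fast++
slow=6 fast=16: a[fast]=0, fast++
slow=6 fast=17: a[fast]=0, fast++
slow=6 fast=18: a[fast]=0, fast++
slow=6 fast=19: a[fast]=7≠0 swap→a[6]=7, slow++,fast++
slow=7 fast=20: a[fast]=0, fast++

[4, 5, 3, 5, 7, 7, 0, 0, 0, 0, 0, 0, 0, 0, 0, 0, 0, 0, 0, 0]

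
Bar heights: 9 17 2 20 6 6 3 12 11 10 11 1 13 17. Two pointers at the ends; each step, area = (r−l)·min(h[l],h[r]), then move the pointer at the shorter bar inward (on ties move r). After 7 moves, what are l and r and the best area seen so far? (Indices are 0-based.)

l=1, r=7, best area=204

l=0 r=13: min(9,17)*13=117 best=117 *, l++
l=1 r=13: min(17,17)*12=204 best=204 *, r--
l=1 r=12: min(17,13)*11=143 best=204, r--
l=1 r=11: min(17,1)*10=10 best=204, r--
l=1 r=10: min(17,11)*9=99 best=204, r--
l=1 r=9: min(17,10)*8=80 best=204, r--
l=1 r=8: min(17,11)*7=77 best=204, r--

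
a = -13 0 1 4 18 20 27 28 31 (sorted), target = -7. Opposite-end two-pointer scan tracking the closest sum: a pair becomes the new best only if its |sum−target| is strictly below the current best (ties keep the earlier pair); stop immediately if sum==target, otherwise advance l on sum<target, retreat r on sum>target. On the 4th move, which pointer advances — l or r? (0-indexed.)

[0,8] -13+31=18 d=25 * → r--
[0,7] -13+28=15 d=22 * → r--
[0,6] -13+27=14 d=21 * → r--
[0,5] -13+20=7 d=14 * → r--

r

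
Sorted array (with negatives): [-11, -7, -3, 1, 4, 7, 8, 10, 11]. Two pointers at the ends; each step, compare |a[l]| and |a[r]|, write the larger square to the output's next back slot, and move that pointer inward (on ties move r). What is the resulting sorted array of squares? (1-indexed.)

l=1 r=9: |-11|<=|11| out[9]=121, r--
l=1 r=8: |-11|>|10| out[8]=121, l++
l=2 r=8: |-7|<=|10| out[7]=100, r--
l=2 r=7: |-7|<=|8| out[6]=64, r--
l=2 r=6: |-7|<=|7| out[5]=49, r--
l=2 r=5: |-7|>|4| out[4]=49, l++
l=3 r=5: |-3|<=|4| out[3]=16, r--
l=3 r=4: |-3|>|1| out[2]=9, l++
l=4 r=4: |1|<=|1| out[1]=1, r--

[1, 9, 16, 49, 49, 64, 100, 121, 121]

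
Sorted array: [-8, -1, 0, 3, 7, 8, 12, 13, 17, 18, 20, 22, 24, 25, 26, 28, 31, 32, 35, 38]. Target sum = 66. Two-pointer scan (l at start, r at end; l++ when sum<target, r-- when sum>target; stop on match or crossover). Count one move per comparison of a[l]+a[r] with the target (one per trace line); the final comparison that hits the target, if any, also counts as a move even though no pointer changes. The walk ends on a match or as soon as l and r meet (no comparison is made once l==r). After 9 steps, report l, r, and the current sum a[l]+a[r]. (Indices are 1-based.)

[1,20] -8+38=30 <66 → l++
[2,20] -1+38=37 <66 → l++
[3,20] 0+38=38 <66 → l++
[4,20] 3+38=41 <66 → l++
[5,20] 7+38=45 <66 → l++
[6,20] 8+38=46 <66 → l++
[7,20] 12+38=50 <66 → l++
[8,20] 13+38=51 <66 → l++
[9,20] 17+38=55 <66 → l++

l=10, r=20, sum=56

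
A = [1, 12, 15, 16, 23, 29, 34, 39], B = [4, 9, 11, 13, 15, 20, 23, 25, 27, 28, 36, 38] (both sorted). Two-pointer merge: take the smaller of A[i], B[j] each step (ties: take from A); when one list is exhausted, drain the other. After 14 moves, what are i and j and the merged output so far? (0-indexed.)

i=5, j=9, merged so far=[1, 4, 9, 11, 12, 13, 15, 15, 16, 20, 23, 23, 25, 27]

i=0 j=0: A[i]=1<=B[j]=4 take 1, i++
i=1 j=0: A[i]=12>B[j]=4 take 4, j++
i=1 j=1: A[i]=12>B[j]=9 take 9, j++
i=1 j=2: A[i]=12>B[j]=11 take 11, j++
i=1 j=3: A[i]=12<=B[j]=13 take 12, i++
i=2 j=3: A[i]=15>B[j]=13 take 13, j++
i=2 j=4: A[i]=15<=B[j]=15 take 15, i++
i=3 j=4: A[i]=16>B[j]=15 take 15, j++
i=3 j=5: A[i]=16<=B[j]=20 take 16, i++
i=4 j=5: A[i]=23>B[j]=20 take 20, j++
i=4 j=6: A[i]=23<=B[j]=23 take 23, i++
i=5 j=6: A[i]=29>B[j]=23 take 23, j++
i=5 j=7: A[i]=29>B[j]=25 take 25, j++
i=5 j=8: A[i]=29>B[j]=27 take 27, j++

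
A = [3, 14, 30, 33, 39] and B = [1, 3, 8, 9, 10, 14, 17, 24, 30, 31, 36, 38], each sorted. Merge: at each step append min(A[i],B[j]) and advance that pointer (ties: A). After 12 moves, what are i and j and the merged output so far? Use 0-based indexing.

i=3, j=9, merged so far=[1, 3, 3, 8, 9, 10, 14, 14, 17, 24, 30, 30]

[i=0,j=0] A[i]=3>B[j]=1 take 1 → j++
[i=0,j=1] A[i]=3<=B[j]=3 take 3 → i++
[i=1,j=1] A[i]=14>B[j]=3 take 3 → j++
[i=1,j=2] A[i]=14>B[j]=8 take 8 → j++
[i=1,j=3] A[i]=14>B[j]=9 take 9 → j++
[i=1,j=4] A[i]=14>B[j]=10 take 10 → j++
[i=1,j=5] A[i]=14<=B[j]=14 take 14 → i++
[i=2,j=5] A[i]=30>B[j]=14 take 14 → j++
[i=2,j=6] A[i]=30>B[j]=17 take 17 → j++
[i=2,j=7] A[i]=30>B[j]=24 take 24 → j++
[i=2,j=8] A[i]=30<=B[j]=30 take 30 → i++
[i=3,j=8] A[i]=33>B[j]=30 take 30 → j++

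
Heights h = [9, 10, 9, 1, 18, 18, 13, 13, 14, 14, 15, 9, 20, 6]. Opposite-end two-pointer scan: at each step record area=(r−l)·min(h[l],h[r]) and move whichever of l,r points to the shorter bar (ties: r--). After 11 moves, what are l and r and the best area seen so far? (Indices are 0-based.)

l=10, r=12, best area=144

l=0 r=13: min(9,6)*13=78 best=78 *, r--
l=0 r=12: min(9,20)*12=108 best=108 *, l++
l=1 r=12: min(10,20)*11=110 best=110 *, l++
l=2 r=12: min(9,20)*10=90 best=110, l++
l=3 r=12: min(1,20)*9=9 best=110, l++
l=4 r=12: min(18,20)*8=144 best=144 *, l++
l=5 r=12: min(18,20)*7=126 best=144, l++
l=6 r=12: min(13,20)*6=78 best=144, l++
l=7 r=12: min(13,20)*5=65 best=144, l++
l=8 r=12: min(14,20)*4=56 best=144, l++
l=9 r=12: min(14,20)*3=42 best=144, l++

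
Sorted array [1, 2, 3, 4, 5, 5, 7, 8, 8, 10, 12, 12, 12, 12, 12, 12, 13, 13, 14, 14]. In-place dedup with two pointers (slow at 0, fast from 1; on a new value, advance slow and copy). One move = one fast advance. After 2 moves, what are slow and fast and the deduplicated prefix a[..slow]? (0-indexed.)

slow=2, fast=3, prefix=[1, 2, 3]

(s=0,f=1) a[fast]=2≠a[slow]=1 write a[1]=2 → slow++,fast++
(s=1,f=2) a[fast]=3≠a[slow]=2 write a[2]=3 → slow++,fast++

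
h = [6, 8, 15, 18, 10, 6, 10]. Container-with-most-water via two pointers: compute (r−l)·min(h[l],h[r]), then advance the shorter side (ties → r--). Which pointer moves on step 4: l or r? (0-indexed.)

l=0 r=6: min(6,10)*6=36 best=36 *, l++
l=1 r=6: min(8,10)*5=40 best=40 *, l++
l=2 r=6: min(15,10)*4=40 best=40, r--
l=2 r=5: min(15,6)*3=18 best=40, r--

r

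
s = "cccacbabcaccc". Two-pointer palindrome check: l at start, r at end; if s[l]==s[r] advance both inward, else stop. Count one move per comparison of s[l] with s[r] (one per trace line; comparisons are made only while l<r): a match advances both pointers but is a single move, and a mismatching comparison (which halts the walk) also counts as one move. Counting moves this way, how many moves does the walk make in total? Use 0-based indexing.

6 moves

l=0 r=12: 'c'=='c', l++,r--
l=1 r=11: 'c'=='c', l++,r--
l=2 r=10: 'c'=='c', l++,r--
l=3 r=9: 'a'=='a', l++,r--
l=4 r=8: 'c'=='c', l++,r--
l=5 r=7: 'b'=='b', l++,r--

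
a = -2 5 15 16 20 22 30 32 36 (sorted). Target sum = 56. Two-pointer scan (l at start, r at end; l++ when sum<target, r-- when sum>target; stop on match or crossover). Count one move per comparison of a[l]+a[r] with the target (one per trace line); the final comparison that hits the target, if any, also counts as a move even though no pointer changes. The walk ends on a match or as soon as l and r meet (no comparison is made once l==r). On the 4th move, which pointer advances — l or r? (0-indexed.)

l=0 r=8: -2+36=34 <56, l++
l=1 r=8: 5+36=41 <56, l++
l=2 r=8: 15+36=51 <56, l++
l=3 r=8: 16+36=52 <56, l++

l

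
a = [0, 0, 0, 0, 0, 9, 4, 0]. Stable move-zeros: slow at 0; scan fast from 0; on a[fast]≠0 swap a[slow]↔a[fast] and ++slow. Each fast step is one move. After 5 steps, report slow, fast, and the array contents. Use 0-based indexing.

slow=0 fast=0: a[fast]=0, fast++
slow=0 fast=1: a[fast]=0, fast++
slow=0 fast=2: a[fast]=0, fast++
slow=0 fast=3: a[fast]=0, fast++
slow=0 fast=4: a[fast]=0, fast++

slow=0, fast=5, a=[0, 0, 0, 0, 0, 9, 4, 0]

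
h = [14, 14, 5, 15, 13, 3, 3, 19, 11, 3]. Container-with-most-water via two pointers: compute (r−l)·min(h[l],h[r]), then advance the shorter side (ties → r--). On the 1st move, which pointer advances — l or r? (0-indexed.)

[0,9] min(14,3)*9=27 best=27 * → r--

r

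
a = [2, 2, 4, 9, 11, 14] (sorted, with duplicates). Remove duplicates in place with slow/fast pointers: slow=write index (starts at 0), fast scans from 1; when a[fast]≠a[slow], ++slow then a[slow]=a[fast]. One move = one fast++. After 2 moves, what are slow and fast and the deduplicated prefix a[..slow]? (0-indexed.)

slow=1, fast=3, prefix=[2, 4]

slow=0 fast=1: a[fast]=2=a[slow] dup, fast++
slow=0 fast=2: a[fast]=4≠a[slow]=2 write a[1]=4, slow++,fast++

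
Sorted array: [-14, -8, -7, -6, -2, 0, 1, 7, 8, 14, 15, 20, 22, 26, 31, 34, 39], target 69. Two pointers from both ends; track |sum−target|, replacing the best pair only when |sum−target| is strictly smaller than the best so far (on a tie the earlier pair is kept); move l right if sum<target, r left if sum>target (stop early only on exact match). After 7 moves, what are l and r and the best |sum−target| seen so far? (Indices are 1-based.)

[1,17] -14+39=25 d=44 * → l++
[2,17] -8+39=31 d=38 * → l++
[3,17] -7+39=32 d=37 * → l++
[4,17] -6+39=33 d=36 * → l++
[5,17] -2+39=37 d=32 * → l++
[6,17] 0+39=39 d=30 * → l++
[7,17] 1+39=40 d=29 * → l++

l=8, r=17, best |Δ|=29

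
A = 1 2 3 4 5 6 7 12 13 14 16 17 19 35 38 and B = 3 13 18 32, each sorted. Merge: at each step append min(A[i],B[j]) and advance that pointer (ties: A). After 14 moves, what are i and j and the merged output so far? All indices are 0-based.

i=0 j=0: A[i]=1<=B[j]=3 take 1, i++
i=1 j=0: A[i]=2<=B[j]=3 take 2, i++
i=2 j=0: A[i]=3<=B[j]=3 take 3, i++
i=3 j=0: A[i]=4>B[j]=3 take 3, j++
i=3 j=1: A[i]=4<=B[j]=13 take 4, i++
i=4 j=1: A[i]=5<=B[j]=13 take 5, i++
i=5 j=1: A[i]=6<=B[j]=13 take 6, i++
i=6 j=1: A[i]=7<=B[j]=13 take 7, i++
i=7 j=1: A[i]=12<=B[j]=13 take 12, i++
i=8 j=1: A[i]=13<=B[j]=13 take 13, i++
i=9 j=1: A[i]=14>B[j]=13 take 13, j++
i=9 j=2: A[i]=14<=B[j]=18 take 14, i++
i=10 j=2: A[i]=16<=B[j]=18 take 16, i++
i=11 j=2: A[i]=17<=B[j]=18 take 17, i++

i=12, j=2, merged so far=[1, 2, 3, 3, 4, 5, 6, 7, 12, 13, 13, 14, 16, 17]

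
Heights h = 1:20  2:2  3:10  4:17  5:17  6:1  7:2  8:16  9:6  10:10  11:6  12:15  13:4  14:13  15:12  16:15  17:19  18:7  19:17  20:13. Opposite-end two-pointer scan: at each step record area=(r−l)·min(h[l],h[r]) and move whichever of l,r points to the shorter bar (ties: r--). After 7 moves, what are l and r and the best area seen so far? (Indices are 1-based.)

l=1, r=13, best area=306

[1,20] min(20,13)*19=247 best=247 * → r--
[1,19] min(20,17)*18=306 best=306 * → r--
[1,18] min(20,7)*17=119 best=306 → r--
[1,17] min(20,19)*16=304 best=306 → r--
[1,16] min(20,15)*15=225 best=306 → r--
[1,15] min(20,12)*14=168 best=306 → r--
[1,14] min(20,13)*13=169 best=306 → r--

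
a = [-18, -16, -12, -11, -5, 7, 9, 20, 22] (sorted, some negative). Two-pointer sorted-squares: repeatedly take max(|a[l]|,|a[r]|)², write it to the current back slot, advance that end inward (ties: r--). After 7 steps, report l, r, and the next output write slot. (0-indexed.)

l=0 r=8: |-18|<=|22| out[8]=484, r--
l=0 r=7: |-18|<=|20| out[7]=400, r--
l=0 r=6: |-18|>|9| out[6]=324, l++
l=1 r=6: |-16|>|9| out[5]=256, l++
l=2 r=6: |-12|>|9| out[4]=144, l++
l=3 r=6: |-11|>|9| out[3]=121, l++
l=4 r=6: |-5|<=|9| out[2]=81, r--

l=4, r=5, next write slot=1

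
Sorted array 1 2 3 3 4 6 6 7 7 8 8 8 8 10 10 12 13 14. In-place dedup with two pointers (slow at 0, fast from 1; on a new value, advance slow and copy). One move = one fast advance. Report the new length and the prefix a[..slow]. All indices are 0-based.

length 11; prefix = [1, 2, 3, 4, 6, 7, 8, 10, 12, 13, 14]

(s=0,f=1) a[fast]=2≠a[slow]=1 write a[1]=2 → slow++,fast++
(s=1,f=2) a[fast]=3≠a[slow]=2 write a[2]=3 → slow++,fast++
(s=2,f=3) a[fast]=3=a[slow] dup → fast++
(s=2,f=4) a[fast]=4≠a[slow]=3 write a[3]=4 → slow++,fast++
(s=3,f=5) a[fast]=6≠a[slow]=4 write a[4]=6 → slow++,fast++
(s=4,f=6) a[fast]=6=a[slow] dup → fast++
(s=4,f=7) a[fast]=7≠a[slow]=6 write a[5]=7 → slow++,fast++
(s=5,f=8) a[fast]=7=a[slow] dup → fast++
(s=5,f=9) a[fast]=8≠a[slow]=7 write a[6]=8 → slow++,fast++
(s=6,f=10) a[fast]=8=a[slow] dup → fast++
(s=6,f=11) a[fast]=8=a[slow] dup → fast++
(s=6,f=12) a[fast]=8=a[slow] dup → fast++
(s=6,f=13) a[fast]=10≠a[slow]=8 write a[7]=10 → slow++,fast++
(s=7,f=14) a[fast]=10=a[slow] dup → fast++
(s=7,f=15) a[fast]=12≠a[slow]=10 write a[8]=12 → slow++,fast++
(s=8,f=16) a[fast]=13≠a[slow]=12 write a[9]=13 → slow++,fast++
(s=9,f=17) a[fast]=14≠a[slow]=13 write a[10]=14 → slow++,fast++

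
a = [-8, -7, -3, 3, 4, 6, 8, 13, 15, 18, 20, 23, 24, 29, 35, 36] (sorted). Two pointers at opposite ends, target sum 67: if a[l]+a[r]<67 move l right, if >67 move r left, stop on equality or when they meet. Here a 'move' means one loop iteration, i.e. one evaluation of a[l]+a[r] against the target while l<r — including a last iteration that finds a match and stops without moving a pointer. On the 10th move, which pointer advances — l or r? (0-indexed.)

[0,15] -8+36=28 <67 → l++
[1,15] -7+36=29 <67 → l++
[2,15] -3+36=33 <67 → l++
[3,15] 3+36=39 <67 → l++
[4,15] 4+36=40 <67 → l++
[5,15] 6+36=42 <67 → l++
[6,15] 8+36=44 <67 → l++
[7,15] 13+36=49 <67 → l++
[8,15] 15+36=51 <67 → l++
[9,15] 18+36=54 <67 → l++

l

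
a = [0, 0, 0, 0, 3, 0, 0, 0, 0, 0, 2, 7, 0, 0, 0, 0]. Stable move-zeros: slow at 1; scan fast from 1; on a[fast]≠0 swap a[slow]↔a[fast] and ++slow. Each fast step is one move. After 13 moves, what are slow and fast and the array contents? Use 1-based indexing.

slow=1 fast=1: a[fast]=0, fast++
slow=1 fast=2: a[fast]=0, fast++
slow=1 fast=3: a[fast]=0, fast++
slow=1 fast=4: a[fast]=0, fast++
slow=1 fast=5: a[fast]=3≠0 swap→a[1]=3, slow++,fast++
slow=2 fast=6: a[fast]=0, fast++
slow=2 fast=7: a[fast]=0, fast++
slow=2 fast=8: a[fast]=0, fast++
slow=2 fast=9: a[fast]=0, fast++
slow=2 fast=10: a[fast]=0, fast++
slow=2 fast=11: a[fast]=2≠0 swap→a[2]=2, slow++,fast++
slow=3 fast=12: a[fast]=7≠0 swap→a[3]=7, slow++,fast++
slow=4 fast=13: a[fast]=0, fast++

slow=4, fast=14, a=[3, 2, 7, 0, 0, 0, 0, 0, 0, 0, 0, 0, 0, 0, 0, 0]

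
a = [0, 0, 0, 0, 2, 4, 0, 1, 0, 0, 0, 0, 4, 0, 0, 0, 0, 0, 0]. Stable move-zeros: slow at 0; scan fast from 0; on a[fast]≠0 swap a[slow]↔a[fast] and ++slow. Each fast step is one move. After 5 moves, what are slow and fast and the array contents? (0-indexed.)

(s=0,f=0) a[fast]=0 → fast++
(s=0,f=1) a[fast]=0 → fast++
(s=0,f=2) a[fast]=0 → fast++
(s=0,f=3) a[fast]=0 → fast++
(s=0,f=4) a[fast]=2≠0 swap→a[0]=2 → slow++,fast++

slow=1, fast=5, a=[2, 0, 0, 0, 0, 4, 0, 1, 0, 0, 0, 0, 4, 0, 0, 0, 0, 0, 0]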